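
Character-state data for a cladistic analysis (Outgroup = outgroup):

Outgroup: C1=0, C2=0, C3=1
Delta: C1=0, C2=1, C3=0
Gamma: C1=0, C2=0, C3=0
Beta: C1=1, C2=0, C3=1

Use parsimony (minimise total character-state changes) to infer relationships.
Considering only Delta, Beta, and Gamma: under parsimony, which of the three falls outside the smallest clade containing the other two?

Character polarity is set by the outgroup: the derived state is whichever differs from the outgroup's state, so for C3 the derived state is '0', and for the remaining characters it is '1'.
C1 (derived state '1') is unique to Beta (autapomorphy; uninformative for grouping).
C2: derived state '1' in Delta only — an autapomorphy, so it tells us nothing about relationships among taxa.
C3 (derived state '0') is shared by Delta and Gamma — a synapomorphy uniting that clade.
Most parsimonious ingroup topology: ((Delta,Gamma),Beta).
Delta and Gamma share a more recent common ancestor with each other than either does with Beta, so Beta is the least closely related of the three.

Beta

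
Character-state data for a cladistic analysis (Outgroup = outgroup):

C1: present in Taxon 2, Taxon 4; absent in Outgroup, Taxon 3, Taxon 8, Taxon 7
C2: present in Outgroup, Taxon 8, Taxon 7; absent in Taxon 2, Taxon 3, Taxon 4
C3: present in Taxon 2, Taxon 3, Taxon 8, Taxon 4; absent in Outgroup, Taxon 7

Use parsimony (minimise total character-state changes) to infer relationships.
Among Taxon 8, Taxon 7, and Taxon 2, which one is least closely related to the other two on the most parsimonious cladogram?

Taxon 7

Character polarity is set by the outgroup: the derived state is whichever differs from the outgroup's state, so for C2 the derived state is 'absent', and for the remaining characters it is 'present'.
C1: derived state 'present' in Taxon 2 and Taxon 4 only — synapomorphy for {Taxon 2, Taxon 4}.
Only Taxon 2, Taxon 3, and Taxon 4 show the derived state 'absent' for C2, supporting them as a clade.
C3: derived state 'present' in Taxon 2, Taxon 3, Taxon 4, and Taxon 8 only — synapomorphy for {Taxon 2, Taxon 3, Taxon 4, Taxon 8}.
Most parsimonious ingroup topology: ((((Taxon 2,Taxon 4),Taxon 3),Taxon 8),Taxon 7).
Taxon 8 and Taxon 2 share a more recent common ancestor with each other than either does with Taxon 7, so Taxon 7 is the least closely related of the three.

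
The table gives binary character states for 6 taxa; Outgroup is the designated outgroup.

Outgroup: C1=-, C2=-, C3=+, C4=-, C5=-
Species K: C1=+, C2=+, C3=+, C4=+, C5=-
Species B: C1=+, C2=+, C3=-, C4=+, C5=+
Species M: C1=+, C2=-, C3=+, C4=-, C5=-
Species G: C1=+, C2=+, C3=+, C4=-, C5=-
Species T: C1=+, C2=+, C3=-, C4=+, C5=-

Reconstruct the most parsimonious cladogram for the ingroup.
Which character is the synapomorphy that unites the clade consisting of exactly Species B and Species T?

C3

Character polarity is set by the outgroup: the derived state is whichever differs from the outgroup's state, so for C3 the derived state is '-', and for the remaining characters it is '+'.
All ingroup taxa share the derived state '+' for C1; it defines the ingroup but does not resolve relationships within it.
Only Species B, Species G, Species K, and Species T show the derived state '+' for C2, supporting them as a clade.
C3 (derived state '-') is shared by Species B and Species T — a synapomorphy uniting that clade.
C4 (derived state '+') is shared by Species B, Species K, and Species T — a synapomorphy uniting that clade.
C5: derived state '+' in Species B only — an autapomorphy, so it tells us nothing about relationships among taxa.
Most parsimonious ingroup topology: (((Species K,(Species T,Species B)),Species G),Species M).
The clade {Species B, Species T} is supported by C3: its derived state '-' occurs in exactly those taxa and in no other taxon (including the outgroup).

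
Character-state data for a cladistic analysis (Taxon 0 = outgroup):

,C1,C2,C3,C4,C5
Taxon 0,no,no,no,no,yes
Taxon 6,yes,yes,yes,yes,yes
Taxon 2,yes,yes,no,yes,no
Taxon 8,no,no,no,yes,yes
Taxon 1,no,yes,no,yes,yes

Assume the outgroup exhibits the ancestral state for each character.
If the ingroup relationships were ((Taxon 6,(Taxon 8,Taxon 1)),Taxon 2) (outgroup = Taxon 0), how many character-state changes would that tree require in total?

7

Map each character onto ((Taxon 6,(Taxon 8,Taxon 1)),Taxon 2) (rooted by Taxon 0) and count the minimum state changes it requires (Fitch parsimony):
C1: 2; C2: 2; C3: 1; C4: 1; C5: 1.
Total tree length = 7.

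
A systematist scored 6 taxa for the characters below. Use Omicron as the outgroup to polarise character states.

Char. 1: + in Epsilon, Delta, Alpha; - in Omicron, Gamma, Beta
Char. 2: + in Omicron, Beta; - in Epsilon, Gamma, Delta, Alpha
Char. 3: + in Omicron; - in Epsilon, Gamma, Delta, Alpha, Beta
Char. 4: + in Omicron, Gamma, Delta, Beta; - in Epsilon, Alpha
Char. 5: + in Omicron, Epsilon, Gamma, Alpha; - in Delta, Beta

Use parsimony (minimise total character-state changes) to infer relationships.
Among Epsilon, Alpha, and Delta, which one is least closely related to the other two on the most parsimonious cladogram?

Character polarity is set by the outgroup: the derived state is whichever differs from the outgroup's state, so for Char. 2, Char. 3, Char. 4, Char. 5 the derived state is '-', and for the remaining characters it is '+'.
Char. 1 (derived state '+') is shared by Alpha, Delta, and Epsilon — a synapomorphy uniting that clade.
Only Alpha, Delta, Epsilon, and Gamma show the derived state '-' for Char. 2, supporting them as a clade.
Char. 3 (derived state '-') is shared by all ingroup taxa — unites the whole ingroup.
Char. 4: derived state '-' in Alpha and Epsilon only — synapomorphy for {Alpha, Epsilon}.
Char. 5 groups Beta and Delta, which is incompatible with the clades supported by the remaining characters; treating it as convergent (homoplasy) costs fewer steps than any alternative tree.
Most parsimonious ingroup topology: ((((Epsilon,Alpha),Delta),Gamma),Beta).
Alpha and Epsilon share a more recent common ancestor with each other than either does with Delta, so Delta is the least closely related of the three.

Delta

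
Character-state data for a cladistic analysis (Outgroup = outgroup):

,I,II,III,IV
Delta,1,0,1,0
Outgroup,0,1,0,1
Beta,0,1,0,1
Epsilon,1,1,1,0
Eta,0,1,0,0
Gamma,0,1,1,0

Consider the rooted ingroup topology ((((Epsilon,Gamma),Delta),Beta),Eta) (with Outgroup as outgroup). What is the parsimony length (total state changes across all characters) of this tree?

Map each character onto ((((Epsilon,Gamma),Delta),Beta),Eta) (rooted by Outgroup) and count the minimum state changes it requires (Fitch parsimony):
I: 2; II: 1; III: 1; IV: 2.
Total tree length = 6.

6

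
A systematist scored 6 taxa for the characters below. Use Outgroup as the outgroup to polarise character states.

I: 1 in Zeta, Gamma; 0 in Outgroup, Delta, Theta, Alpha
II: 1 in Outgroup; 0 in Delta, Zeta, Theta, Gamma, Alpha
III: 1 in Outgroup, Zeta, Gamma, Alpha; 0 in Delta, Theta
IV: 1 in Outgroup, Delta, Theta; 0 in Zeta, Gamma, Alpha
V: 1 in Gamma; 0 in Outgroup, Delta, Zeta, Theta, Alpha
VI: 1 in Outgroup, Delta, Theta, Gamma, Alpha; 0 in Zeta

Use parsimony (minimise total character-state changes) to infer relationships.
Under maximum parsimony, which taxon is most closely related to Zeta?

Character polarity is set by the outgroup: the derived state is whichever differs from the outgroup's state, so for II, III, IV, VI the derived state is '0', and for the remaining characters it is '1'.
I: derived state '1' in Gamma and Zeta only — synapomorphy for {Gamma, Zeta}.
All ingroup taxa share the derived state '0' for II; it defines the ingroup but does not resolve relationships within it.
Only Delta and Theta show the derived state '0' for III, supporting them as a clade.
IV: derived state '0' in Alpha, Gamma, and Zeta only — synapomorphy for {Alpha, Gamma, Zeta}.
V: derived state '1' in Gamma only — an autapomorphy, so it tells us nothing about relationships among taxa.
VI (derived state '0') is unique to Zeta (autapomorphy; uninformative for grouping).
Most parsimonious ingroup topology: ((Delta,Theta),((Zeta,Gamma),Alpha)).
Zeta and Gamma form a cherry on this tree, so they are sister taxa.

Gamma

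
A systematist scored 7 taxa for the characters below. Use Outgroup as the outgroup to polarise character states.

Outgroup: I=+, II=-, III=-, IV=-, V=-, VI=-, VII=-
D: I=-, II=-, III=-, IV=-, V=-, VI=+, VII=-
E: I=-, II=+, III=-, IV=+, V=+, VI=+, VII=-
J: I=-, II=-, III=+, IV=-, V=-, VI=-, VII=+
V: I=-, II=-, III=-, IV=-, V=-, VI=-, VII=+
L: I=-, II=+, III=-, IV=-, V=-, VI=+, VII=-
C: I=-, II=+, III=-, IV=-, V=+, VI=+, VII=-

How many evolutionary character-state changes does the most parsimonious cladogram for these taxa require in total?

7

Character polarity is set by the outgroup: the derived state is whichever differs from the outgroup's state, so for I the derived state is '-', and for the remaining characters it is '+'.
All ingroup taxa share the derived state '-' for I; it defines the ingroup but does not resolve relationships within it.
II: derived state '+' in C, E, and L only — synapomorphy for {C, E, L}.
III (derived state '+') is unique to J (autapomorphy; uninformative for grouping).
IV (derived state '+') is unique to E (autapomorphy; uninformative for grouping).
V (derived state '+') is shared by C and E — a synapomorphy uniting that clade.
VI (derived state '+') is shared by C, D, E, and L — a synapomorphy uniting that clade.
VII: derived state '+' in J and V only — synapomorphy for {J, V}.
Most parsimonious ingroup topology: ((D,((E,C),L)),(J,V)).
Changes per character on this tree: I: 1; II: 1; III: 1; IV: 1; V: 1; VI: 1; VII: 1.
Total = 7.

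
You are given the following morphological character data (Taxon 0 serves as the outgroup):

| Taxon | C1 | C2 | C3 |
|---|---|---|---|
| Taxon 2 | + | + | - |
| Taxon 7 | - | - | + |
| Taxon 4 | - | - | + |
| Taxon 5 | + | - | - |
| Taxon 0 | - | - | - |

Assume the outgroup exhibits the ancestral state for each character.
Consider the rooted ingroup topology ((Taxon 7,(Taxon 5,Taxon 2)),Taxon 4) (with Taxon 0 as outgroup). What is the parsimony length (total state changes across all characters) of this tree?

Map each character onto ((Taxon 7,(Taxon 5,Taxon 2)),Taxon 4) (rooted by Taxon 0) and count the minimum state changes it requires (Fitch parsimony):
C1: 1; C2: 1; C3: 2.
Total tree length = 4.

4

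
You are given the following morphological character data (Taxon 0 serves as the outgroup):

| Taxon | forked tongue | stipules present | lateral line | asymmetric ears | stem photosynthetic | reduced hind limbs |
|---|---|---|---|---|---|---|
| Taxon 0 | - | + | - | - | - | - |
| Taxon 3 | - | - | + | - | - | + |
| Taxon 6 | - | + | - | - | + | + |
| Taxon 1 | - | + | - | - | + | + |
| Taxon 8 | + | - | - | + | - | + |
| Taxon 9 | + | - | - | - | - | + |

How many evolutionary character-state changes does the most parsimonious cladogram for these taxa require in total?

6

Character polarity is set by the outgroup: the derived state is whichever differs from the outgroup's state, so for stipules present the derived state is '-', and for the remaining characters it is '+'.
forked tongue: derived state '+' in Taxon 8 and Taxon 9 only — synapomorphy for {Taxon 8, Taxon 9}.
Only Taxon 3, Taxon 8, and Taxon 9 show the derived state '-' for stipules present, supporting them as a clade.
lateral line (derived state '+') is unique to Taxon 3 (autapomorphy; uninformative for grouping).
asymmetric ears: derived state '+' in Taxon 8 only — an autapomorphy, so it tells us nothing about relationships among taxa.
stem photosynthetic (derived state '+') is shared by Taxon 1 and Taxon 6 — a synapomorphy uniting that clade.
reduced hind limbs (derived state '+') is shared by all ingroup taxa — unites the whole ingroup.
Most parsimonious ingroup topology: ((Taxon 3,(Taxon 8,Taxon 9)),(Taxon 6,Taxon 1)).
Changes per character on this tree: forked tongue: 1; stipules present: 1; lateral line: 1; asymmetric ears: 1; stem photosynthetic: 1; reduced hind limbs: 1.
Total = 6.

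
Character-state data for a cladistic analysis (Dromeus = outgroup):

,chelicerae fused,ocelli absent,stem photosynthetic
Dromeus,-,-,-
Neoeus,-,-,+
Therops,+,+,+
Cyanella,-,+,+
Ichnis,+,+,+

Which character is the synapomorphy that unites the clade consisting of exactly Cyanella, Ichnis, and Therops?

ocelli absent

The outgroup has state '-' for every character, so '+' is the derived state throughout.
chelicerae fused (derived state '+') is shared by Ichnis and Therops — a synapomorphy uniting that clade.
ocelli absent (derived state '+') is shared by Cyanella, Ichnis, and Therops — a synapomorphy uniting that clade.
stem photosynthetic (derived state '+') is shared by all ingroup taxa — unites the whole ingroup.
Most parsimonious ingroup topology: (Neoeus,((Therops,Ichnis),Cyanella)).
The clade {Cyanella, Ichnis, Therops} is supported by ocelli absent: its derived state '+' occurs in exactly those taxa and in no other taxon (including the outgroup).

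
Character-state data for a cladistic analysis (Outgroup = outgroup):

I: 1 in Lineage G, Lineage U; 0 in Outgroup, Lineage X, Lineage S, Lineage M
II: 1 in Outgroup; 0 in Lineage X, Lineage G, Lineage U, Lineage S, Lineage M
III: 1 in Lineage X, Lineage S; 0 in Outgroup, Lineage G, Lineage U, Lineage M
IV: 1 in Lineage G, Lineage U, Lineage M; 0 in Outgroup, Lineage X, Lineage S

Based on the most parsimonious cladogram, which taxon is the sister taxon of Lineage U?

Character polarity is set by the outgroup: the derived state is whichever differs from the outgroup's state, so for II the derived state is '0', and for the remaining characters it is '1'.
I: derived state '1' in Lineage G and Lineage U only — synapomorphy for {Lineage G, Lineage U}.
All ingroup taxa share the derived state '0' for II; it defines the ingroup but does not resolve relationships within it.
III: derived state '1' in Lineage S and Lineage X only — synapomorphy for {Lineage S, Lineage X}.
IV (derived state '1') is shared by Lineage G, Lineage M, and Lineage U — a synapomorphy uniting that clade.
Most parsimonious ingroup topology: (((Lineage G,Lineage U),Lineage M),(Lineage S,Lineage X)).
Lineage U and Lineage G form a cherry on this tree, so they are sister taxa.

Lineage G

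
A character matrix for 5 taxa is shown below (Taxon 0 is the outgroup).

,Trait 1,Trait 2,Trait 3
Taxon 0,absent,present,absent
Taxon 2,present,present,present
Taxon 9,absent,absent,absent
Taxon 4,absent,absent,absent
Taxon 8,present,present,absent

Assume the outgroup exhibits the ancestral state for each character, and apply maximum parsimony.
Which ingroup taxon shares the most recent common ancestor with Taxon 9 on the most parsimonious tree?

Character polarity is set by the outgroup: the derived state is whichever differs from the outgroup's state, so for Trait 2 the derived state is 'absent', and for the remaining characters it is 'present'.
Trait 1: derived state 'present' in Taxon 2 and Taxon 8 only — synapomorphy for {Taxon 2, Taxon 8}.
Trait 2: derived state 'absent' in Taxon 4 and Taxon 9 only — synapomorphy for {Taxon 4, Taxon 9}.
Trait 3 (derived state 'present') is unique to Taxon 2 (autapomorphy; uninformative for grouping).
Most parsimonious ingroup topology: ((Taxon 2,Taxon 8),(Taxon 9,Taxon 4)).
Taxon 9 and Taxon 4 form a cherry on this tree, so they are sister taxa.

Taxon 4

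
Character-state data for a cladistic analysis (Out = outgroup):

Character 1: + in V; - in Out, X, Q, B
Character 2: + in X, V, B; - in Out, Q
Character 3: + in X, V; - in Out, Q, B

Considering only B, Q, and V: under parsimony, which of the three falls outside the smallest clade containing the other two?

Q

The outgroup has state '-' for every character, so '+' is the derived state throughout.
Character 1: derived state '+' in V only — an autapomorphy, so it tells us nothing about relationships among taxa.
Character 2 (derived state '+') is shared by B, V, and X — a synapomorphy uniting that clade.
Character 3: derived state '+' in V and X only — synapomorphy for {V, X}.
Most parsimonious ingroup topology: (((X,V),B),Q).
B and V share a more recent common ancestor with each other than either does with Q, so Q is the least closely related of the three.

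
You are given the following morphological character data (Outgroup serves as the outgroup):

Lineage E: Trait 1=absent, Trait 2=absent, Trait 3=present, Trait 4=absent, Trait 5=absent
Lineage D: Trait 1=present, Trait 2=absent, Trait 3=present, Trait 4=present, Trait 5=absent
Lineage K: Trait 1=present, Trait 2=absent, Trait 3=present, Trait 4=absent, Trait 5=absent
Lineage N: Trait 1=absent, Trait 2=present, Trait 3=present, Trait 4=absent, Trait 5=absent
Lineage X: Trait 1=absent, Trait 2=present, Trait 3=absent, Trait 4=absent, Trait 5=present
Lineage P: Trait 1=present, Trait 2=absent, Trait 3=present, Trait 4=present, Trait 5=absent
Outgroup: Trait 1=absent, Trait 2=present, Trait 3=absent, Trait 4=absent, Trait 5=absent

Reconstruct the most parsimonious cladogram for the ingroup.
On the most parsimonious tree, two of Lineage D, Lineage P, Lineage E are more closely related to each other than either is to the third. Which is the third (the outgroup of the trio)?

Character polarity is set by the outgroup: the derived state is whichever differs from the outgroup's state, so for Trait 2 the derived state is 'absent', and for the remaining characters it is 'present'.
Trait 1 (derived state 'present') is shared by Lineage D, Lineage K, and Lineage P — a synapomorphy uniting that clade.
Only Lineage D, Lineage E, Lineage K, and Lineage P show the derived state 'absent' for Trait 2, supporting them as a clade.
Trait 3: derived state 'present' in Lineage D, Lineage E, Lineage K, Lineage N, and Lineage P only — synapomorphy for {Lineage D, Lineage E, Lineage K, Lineage N, Lineage P}.
Trait 4: derived state 'present' in Lineage D and Lineage P only — synapomorphy for {Lineage D, Lineage P}.
Trait 5 (derived state 'present') is unique to Lineage X (autapomorphy; uninformative for grouping).
Most parsimonious ingroup topology: (((Lineage E,((Lineage P,Lineage D),Lineage K)),Lineage N),Lineage X).
Lineage P and Lineage D share a more recent common ancestor with each other than either does with Lineage E, so Lineage E is the least closely related of the three.

Lineage E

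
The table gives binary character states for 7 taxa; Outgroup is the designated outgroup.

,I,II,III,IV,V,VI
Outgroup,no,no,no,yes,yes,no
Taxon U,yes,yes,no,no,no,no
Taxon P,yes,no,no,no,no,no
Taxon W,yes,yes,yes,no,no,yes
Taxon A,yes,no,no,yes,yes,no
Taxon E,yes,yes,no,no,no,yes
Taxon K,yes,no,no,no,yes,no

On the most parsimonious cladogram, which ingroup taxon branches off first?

Taxon A

Character polarity is set by the outgroup: the derived state is whichever differs from the outgroup's state, so for IV, V the derived state is 'no', and for the remaining characters it is 'yes'.
I (derived state 'yes') is shared by all ingroup taxa — unites the whole ingroup.
II: derived state 'yes' in Taxon E, Taxon U, and Taxon W only — synapomorphy for {Taxon E, Taxon U, Taxon W}.
III (derived state 'yes') is unique to Taxon W (autapomorphy; uninformative for grouping).
IV: derived state 'no' in Taxon E, Taxon K, Taxon P, Taxon U, and Taxon W only — synapomorphy for {Taxon E, Taxon K, Taxon P, Taxon U, Taxon W}.
Only Taxon E, Taxon P, Taxon U, and Taxon W show the derived state 'no' for V, supporting them as a clade.
VI (derived state 'yes') is shared by Taxon E and Taxon W — a synapomorphy uniting that clade.
Most parsimonious ingroup topology: ((((Taxon U,(Taxon W,Taxon E)),Taxon P),Taxon K),Taxon A).
Taxon A is sister to the clade containing all other ingroup taxa, so it is the earliest-diverging (most basal) ingroup lineage.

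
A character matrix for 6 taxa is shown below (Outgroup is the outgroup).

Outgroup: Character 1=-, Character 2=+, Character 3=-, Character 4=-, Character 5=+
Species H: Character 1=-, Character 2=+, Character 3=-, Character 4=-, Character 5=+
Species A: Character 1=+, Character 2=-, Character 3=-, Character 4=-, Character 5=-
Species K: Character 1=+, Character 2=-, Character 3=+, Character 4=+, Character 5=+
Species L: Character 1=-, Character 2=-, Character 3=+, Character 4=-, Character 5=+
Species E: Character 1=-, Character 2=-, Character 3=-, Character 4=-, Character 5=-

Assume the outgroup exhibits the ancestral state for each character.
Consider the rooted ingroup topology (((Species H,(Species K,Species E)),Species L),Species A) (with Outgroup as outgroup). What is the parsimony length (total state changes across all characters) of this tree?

Map each character onto (((Species H,(Species K,Species E)),Species L),Species A) (rooted by Outgroup) and count the minimum state changes it requires (Fitch parsimony):
Character 1: 2; Character 2: 2; Character 3: 2; Character 4: 1; Character 5: 2.
Total tree length = 9.

9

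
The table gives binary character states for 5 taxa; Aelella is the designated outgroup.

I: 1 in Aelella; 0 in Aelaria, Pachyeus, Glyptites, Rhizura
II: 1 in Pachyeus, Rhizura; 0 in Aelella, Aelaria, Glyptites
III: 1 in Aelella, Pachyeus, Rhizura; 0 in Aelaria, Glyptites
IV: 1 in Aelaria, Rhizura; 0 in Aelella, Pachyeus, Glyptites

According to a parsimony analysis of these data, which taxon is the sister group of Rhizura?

Pachyeus

Character polarity is set by the outgroup: the derived state is whichever differs from the outgroup's state, so for I, III the derived state is '0', and for the remaining characters it is '1'.
I (derived state '0') is shared by all ingroup taxa — unites the whole ingroup.
Only Pachyeus and Rhizura show the derived state '1' for II, supporting them as a clade.
Only Aelaria and Glyptites show the derived state '0' for III, supporting them as a clade.
IV (state '1') occurs in Aelaria and Rhizura but conflicts with the nesting implied by the other characters — most parsimoniously interpreted as homoplasy.
Most parsimonious ingroup topology: ((Aelaria,Glyptites),(Pachyeus,Rhizura)).
Rhizura and Pachyeus form a cherry on this tree, so they are sister taxa.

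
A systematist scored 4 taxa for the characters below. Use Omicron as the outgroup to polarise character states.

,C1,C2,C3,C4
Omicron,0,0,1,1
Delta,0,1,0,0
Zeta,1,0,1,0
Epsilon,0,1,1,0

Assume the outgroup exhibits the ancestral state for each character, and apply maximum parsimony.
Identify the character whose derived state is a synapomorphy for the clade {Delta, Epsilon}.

Character polarity is set by the outgroup: the derived state is whichever differs from the outgroup's state, so for C3, C4 the derived state is '0', and for the remaining characters it is '1'.
C1 (derived state '1') is unique to Zeta (autapomorphy; uninformative for grouping).
Only Delta and Epsilon show the derived state '1' for C2, supporting them as a clade.
C3 (derived state '0') is unique to Delta (autapomorphy; uninformative for grouping).
C4 (derived state '0') is shared by all ingroup taxa — unites the whole ingroup.
Most parsimonious ingroup topology: ((Delta,Epsilon),Zeta).
The clade {Delta, Epsilon} is supported by C2: its derived state '1' occurs in exactly those taxa and in no other taxon (including the outgroup).

C2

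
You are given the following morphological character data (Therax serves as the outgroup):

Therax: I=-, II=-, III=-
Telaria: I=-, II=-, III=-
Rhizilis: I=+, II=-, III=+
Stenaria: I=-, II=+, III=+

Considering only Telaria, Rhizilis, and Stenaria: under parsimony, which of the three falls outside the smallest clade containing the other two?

Telaria

The outgroup has state '-' for every character, so '+' is the derived state throughout.
I: derived state '+' in Rhizilis only — an autapomorphy, so it tells us nothing about relationships among taxa.
II: derived state '+' in Stenaria only — an autapomorphy, so it tells us nothing about relationships among taxa.
Only Rhizilis and Stenaria show the derived state '+' for III, supporting them as a clade.
Most parsimonious ingroup topology: (Telaria,(Rhizilis,Stenaria)).
Rhizilis and Stenaria share a more recent common ancestor with each other than either does with Telaria, so Telaria is the least closely related of the three.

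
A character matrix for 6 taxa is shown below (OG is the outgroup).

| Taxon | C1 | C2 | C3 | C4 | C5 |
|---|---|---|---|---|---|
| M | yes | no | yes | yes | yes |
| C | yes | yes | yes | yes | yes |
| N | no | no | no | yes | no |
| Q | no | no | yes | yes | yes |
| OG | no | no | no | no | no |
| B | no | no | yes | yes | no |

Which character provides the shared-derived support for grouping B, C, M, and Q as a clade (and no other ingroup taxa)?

C3

The outgroup has state 'no' for every character, so 'yes' is the derived state throughout.
C1: derived state 'yes' in C and M only — synapomorphy for {C, M}.
C2 (derived state 'yes') is unique to C (autapomorphy; uninformative for grouping).
C3: derived state 'yes' in B, C, M, and Q only — synapomorphy for {B, C, M, Q}.
C4 (derived state 'yes') is shared by all ingroup taxa — unites the whole ingroup.
Only C, M, and Q show the derived state 'yes' for C5, supporting them as a clade.
Most parsimonious ingroup topology: ((((M,C),Q),B),N).
The clade {B, C, M, Q} is supported by C3: its derived state 'yes' occurs in exactly those taxa and in no other taxon (including the outgroup).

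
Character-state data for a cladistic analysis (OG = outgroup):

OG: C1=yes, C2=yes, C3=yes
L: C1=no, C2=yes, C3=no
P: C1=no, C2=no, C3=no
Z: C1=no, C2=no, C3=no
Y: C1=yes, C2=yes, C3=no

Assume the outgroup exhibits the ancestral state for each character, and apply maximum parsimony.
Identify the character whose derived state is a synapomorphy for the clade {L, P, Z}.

C1

The outgroup has state 'yes' for every character, so 'no' is the derived state throughout.
Only L, P, and Z show the derived state 'no' for C1, supporting them as a clade.
Only P and Z show the derived state 'no' for C2, supporting them as a clade.
All ingroup taxa share the derived state 'no' for C3; it defines the ingroup but does not resolve relationships within it.
Most parsimonious ingroup topology: ((L,(P,Z)),Y).
The clade {L, P, Z} is supported by C1: its derived state 'no' occurs in exactly those taxa and in no other taxon (including the outgroup).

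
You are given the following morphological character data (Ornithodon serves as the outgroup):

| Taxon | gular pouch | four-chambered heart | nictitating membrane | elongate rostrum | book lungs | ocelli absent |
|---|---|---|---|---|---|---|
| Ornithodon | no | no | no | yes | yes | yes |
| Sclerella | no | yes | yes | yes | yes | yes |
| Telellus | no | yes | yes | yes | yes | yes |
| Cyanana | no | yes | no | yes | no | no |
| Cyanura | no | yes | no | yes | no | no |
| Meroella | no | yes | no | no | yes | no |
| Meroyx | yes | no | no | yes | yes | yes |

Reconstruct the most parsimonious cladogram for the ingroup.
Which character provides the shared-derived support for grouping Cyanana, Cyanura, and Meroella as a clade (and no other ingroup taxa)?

Character polarity is set by the outgroup: the derived state is whichever differs from the outgroup's state, so for elongate rostrum, book lungs, ocelli absent the derived state is 'no', and for the remaining characters it is 'yes'.
gular pouch: derived state 'yes' in Meroyx only — an autapomorphy, so it tells us nothing about relationships among taxa.
four-chambered heart (derived state 'yes') is shared by Cyanana, Cyanura, Meroella, Sclerella, and Telellus — a synapomorphy uniting that clade.
nictitating membrane (derived state 'yes') is shared by Sclerella and Telellus — a synapomorphy uniting that clade.
elongate rostrum: derived state 'no' in Meroella only — an autapomorphy, so it tells us nothing about relationships among taxa.
book lungs (derived state 'no') is shared by Cyanana and Cyanura — a synapomorphy uniting that clade.
Only Cyanana, Cyanura, and Meroella show the derived state 'no' for ocelli absent, supporting them as a clade.
Most parsimonious ingroup topology: (((Sclerella,Telellus),((Cyanana,Cyanura),Meroella)),Meroyx).
The clade {Cyanana, Cyanura, Meroella} is supported by ocelli absent: its derived state 'no' occurs in exactly those taxa and in no other taxon (including the outgroup).

ocelli absent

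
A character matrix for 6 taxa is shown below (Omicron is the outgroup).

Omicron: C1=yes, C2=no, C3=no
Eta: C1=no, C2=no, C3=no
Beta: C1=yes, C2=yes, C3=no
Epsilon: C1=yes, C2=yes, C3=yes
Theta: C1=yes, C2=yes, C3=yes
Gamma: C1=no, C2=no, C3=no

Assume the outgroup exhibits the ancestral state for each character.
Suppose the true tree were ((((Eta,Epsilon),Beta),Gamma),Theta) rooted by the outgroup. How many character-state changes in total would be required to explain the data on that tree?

7

Map each character onto ((((Eta,Epsilon),Beta),Gamma),Theta) (rooted by Omicron) and count the minimum state changes it requires (Fitch parsimony):
C1: 2; C2: 3; C3: 2.
Total tree length = 7.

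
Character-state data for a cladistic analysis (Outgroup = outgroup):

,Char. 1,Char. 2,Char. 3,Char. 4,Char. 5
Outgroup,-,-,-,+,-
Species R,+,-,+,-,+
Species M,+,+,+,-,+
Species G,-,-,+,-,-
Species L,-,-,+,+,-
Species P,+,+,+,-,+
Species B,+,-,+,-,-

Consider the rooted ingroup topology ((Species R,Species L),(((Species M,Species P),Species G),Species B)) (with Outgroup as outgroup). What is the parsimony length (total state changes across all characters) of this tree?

Map each character onto ((Species R,Species L),(((Species M,Species P),Species G),Species B)) (rooted by Outgroup) and count the minimum state changes it requires (Fitch parsimony):
Char. 1: 3; Char. 2: 1; Char. 3: 1; Char. 4: 2; Char. 5: 2.
Total tree length = 9.

9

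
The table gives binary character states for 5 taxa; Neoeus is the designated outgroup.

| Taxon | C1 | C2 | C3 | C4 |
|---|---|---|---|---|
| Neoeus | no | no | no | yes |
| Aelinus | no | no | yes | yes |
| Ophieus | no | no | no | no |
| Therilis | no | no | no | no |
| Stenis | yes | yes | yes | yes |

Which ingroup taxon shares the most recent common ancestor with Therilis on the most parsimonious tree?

Ophieus

Character polarity is set by the outgroup: the derived state is whichever differs from the outgroup's state, so for C4 the derived state is 'no', and for the remaining characters it is 'yes'.
C1: derived state 'yes' in Stenis only — an autapomorphy, so it tells us nothing about relationships among taxa.
C2 (derived state 'yes') is unique to Stenis (autapomorphy; uninformative for grouping).
C3: derived state 'yes' in Aelinus and Stenis only — synapomorphy for {Aelinus, Stenis}.
C4 (derived state 'no') is shared by Ophieus and Therilis — a synapomorphy uniting that clade.
Most parsimonious ingroup topology: ((Aelinus,Stenis),(Ophieus,Therilis)).
Therilis and Ophieus form a cherry on this tree, so they are sister taxa.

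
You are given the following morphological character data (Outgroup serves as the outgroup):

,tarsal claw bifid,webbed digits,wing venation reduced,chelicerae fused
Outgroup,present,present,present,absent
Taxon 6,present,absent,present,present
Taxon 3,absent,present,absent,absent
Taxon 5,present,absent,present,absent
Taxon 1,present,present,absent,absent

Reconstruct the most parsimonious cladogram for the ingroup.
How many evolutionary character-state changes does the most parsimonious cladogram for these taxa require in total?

4

Character polarity is set by the outgroup: the derived state is whichever differs from the outgroup's state, so for tarsal claw bifid, webbed digits, wing venation reduced the derived state is 'absent', and for the remaining characters it is 'present'.
tarsal claw bifid (derived state 'absent') is unique to Taxon 3 (autapomorphy; uninformative for grouping).
webbed digits (derived state 'absent') is shared by Taxon 5 and Taxon 6 — a synapomorphy uniting that clade.
Only Taxon 1 and Taxon 3 show the derived state 'absent' for wing venation reduced, supporting them as a clade.
chelicerae fused: derived state 'present' in Taxon 6 only — an autapomorphy, so it tells us nothing about relationships among taxa.
Most parsimonious ingroup topology: ((Taxon 6,Taxon 5),(Taxon 3,Taxon 1)).
Changes per character on this tree: tarsal claw bifid: 1; webbed digits: 1; wing venation reduced: 1; chelicerae fused: 1.
Total = 4.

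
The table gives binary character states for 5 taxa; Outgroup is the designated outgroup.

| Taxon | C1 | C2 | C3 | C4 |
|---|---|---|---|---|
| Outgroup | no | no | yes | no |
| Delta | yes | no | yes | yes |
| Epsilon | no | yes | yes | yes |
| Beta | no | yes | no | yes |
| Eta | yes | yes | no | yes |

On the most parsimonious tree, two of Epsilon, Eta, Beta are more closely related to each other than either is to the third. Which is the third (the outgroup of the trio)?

Character polarity is set by the outgroup: the derived state is whichever differs from the outgroup's state, so for C3 the derived state is 'no', and for the remaining characters it is 'yes'.
C1 groups Delta and Eta, which is incompatible with the clades supported by the remaining characters; treating it as convergent (homoplasy) costs fewer steps than any alternative tree.
C2: derived state 'yes' in Beta, Epsilon, and Eta only — synapomorphy for {Beta, Epsilon, Eta}.
Only Beta and Eta show the derived state 'no' for C3, supporting them as a clade.
C4 (derived state 'yes') is shared by all ingroup taxa — unites the whole ingroup.
Most parsimonious ingroup topology: (Delta,(Epsilon,(Beta,Eta))).
Eta and Beta share a more recent common ancestor with each other than either does with Epsilon, so Epsilon is the least closely related of the three.

Epsilon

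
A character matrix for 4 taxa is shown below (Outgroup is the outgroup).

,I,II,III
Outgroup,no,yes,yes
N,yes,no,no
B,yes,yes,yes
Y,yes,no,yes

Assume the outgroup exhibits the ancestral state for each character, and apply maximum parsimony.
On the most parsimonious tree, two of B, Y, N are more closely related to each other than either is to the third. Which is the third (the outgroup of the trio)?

B

Character polarity is set by the outgroup: the derived state is whichever differs from the outgroup's state, so for II, III the derived state is 'no', and for the remaining characters it is 'yes'.
I (derived state 'yes') is shared by all ingroup taxa — unites the whole ingroup.
Only N and Y show the derived state 'no' for II, supporting them as a clade.
III: derived state 'no' in N only — an autapomorphy, so it tells us nothing about relationships among taxa.
Most parsimonious ingroup topology: ((N,Y),B).
Y and N share a more recent common ancestor with each other than either does with B, so B is the least closely related of the three.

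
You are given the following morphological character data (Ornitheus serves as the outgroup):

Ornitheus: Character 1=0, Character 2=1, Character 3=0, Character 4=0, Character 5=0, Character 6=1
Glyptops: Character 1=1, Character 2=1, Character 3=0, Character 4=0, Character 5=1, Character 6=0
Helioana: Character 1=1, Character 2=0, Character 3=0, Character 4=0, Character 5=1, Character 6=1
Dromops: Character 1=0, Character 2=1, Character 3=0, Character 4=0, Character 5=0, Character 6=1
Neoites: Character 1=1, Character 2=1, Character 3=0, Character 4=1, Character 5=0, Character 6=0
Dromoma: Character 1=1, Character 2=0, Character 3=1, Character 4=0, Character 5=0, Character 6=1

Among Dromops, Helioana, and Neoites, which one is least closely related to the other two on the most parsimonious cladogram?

Character polarity is set by the outgroup: the derived state is whichever differs from the outgroup's state, so for Character 2, Character 6 the derived state is '0', and for the remaining characters it is '1'.
Only Dromoma, Glyptops, Helioana, and Neoites show the derived state '1' for Character 1, supporting them as a clade.
Character 2: derived state '0' in Dromoma and Helioana only — synapomorphy for {Dromoma, Helioana}.
Character 3: derived state '1' in Dromoma only — an autapomorphy, so it tells us nothing about relationships among taxa.
Character 4: derived state '1' in Neoites only — an autapomorphy, so it tells us nothing about relationships among taxa.
Character 5 groups Glyptops and Helioana, which is incompatible with the clades supported by the remaining characters; treating it as convergent (homoplasy) costs fewer steps than any alternative tree.
Character 6 (derived state '0') is shared by Glyptops and Neoites — a synapomorphy uniting that clade.
Most parsimonious ingroup topology: (((Glyptops,Neoites),(Helioana,Dromoma)),Dromops).
Neoites and Helioana share a more recent common ancestor with each other than either does with Dromops, so Dromops is the least closely related of the three.

Dromops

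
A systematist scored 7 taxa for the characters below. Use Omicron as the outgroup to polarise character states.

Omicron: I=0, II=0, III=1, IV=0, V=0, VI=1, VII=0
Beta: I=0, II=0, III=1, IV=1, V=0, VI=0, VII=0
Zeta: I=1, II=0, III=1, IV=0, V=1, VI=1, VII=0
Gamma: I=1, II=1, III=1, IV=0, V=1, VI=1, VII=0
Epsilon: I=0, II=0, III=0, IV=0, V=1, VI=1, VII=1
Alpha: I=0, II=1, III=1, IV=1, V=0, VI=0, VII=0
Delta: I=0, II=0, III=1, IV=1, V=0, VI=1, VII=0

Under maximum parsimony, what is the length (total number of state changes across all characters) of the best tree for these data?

8

Character polarity is set by the outgroup: the derived state is whichever differs from the outgroup's state, so for III, VI the derived state is '0', and for the remaining characters it is '1'.
I: derived state '1' in Gamma and Zeta only — synapomorphy for {Gamma, Zeta}.
II (state '1') occurs in Alpha and Gamma but conflicts with the nesting implied by the other characters — most parsimoniously interpreted as homoplasy.
III: derived state '0' in Epsilon only — an autapomorphy, so it tells us nothing about relationships among taxa.
IV (derived state '1') is shared by Alpha, Beta, and Delta — a synapomorphy uniting that clade.
Only Epsilon, Gamma, and Zeta show the derived state '1' for V, supporting them as a clade.
VI: derived state '0' in Alpha and Beta only — synapomorphy for {Alpha, Beta}.
VII (derived state '1') is unique to Epsilon (autapomorphy; uninformative for grouping).
Most parsimonious ingroup topology: (((Beta,Alpha),Delta),((Zeta,Gamma),Epsilon)).
Changes per character on this tree: I: 1; II: 2; III: 1; IV: 1; V: 1; VI: 1; VII: 1.
Total = 8.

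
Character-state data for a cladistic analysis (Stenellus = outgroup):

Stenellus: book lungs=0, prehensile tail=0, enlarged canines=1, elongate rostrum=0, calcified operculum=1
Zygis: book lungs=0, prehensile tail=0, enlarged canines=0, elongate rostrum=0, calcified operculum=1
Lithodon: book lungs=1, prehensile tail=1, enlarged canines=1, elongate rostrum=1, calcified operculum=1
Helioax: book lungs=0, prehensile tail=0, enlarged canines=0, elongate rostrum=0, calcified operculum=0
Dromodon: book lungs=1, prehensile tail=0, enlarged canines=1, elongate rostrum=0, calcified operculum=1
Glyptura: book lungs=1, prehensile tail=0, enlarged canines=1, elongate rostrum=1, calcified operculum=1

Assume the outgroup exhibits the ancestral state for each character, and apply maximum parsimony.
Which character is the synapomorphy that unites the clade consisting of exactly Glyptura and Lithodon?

elongate rostrum

Character polarity is set by the outgroup: the derived state is whichever differs from the outgroup's state, so for enlarged canines, calcified operculum the derived state is '0', and for the remaining characters it is '1'.
book lungs: derived state '1' in Dromodon, Glyptura, and Lithodon only — synapomorphy for {Dromodon, Glyptura, Lithodon}.
prehensile tail: derived state '1' in Lithodon only — an autapomorphy, so it tells us nothing about relationships among taxa.
Only Helioax and Zygis show the derived state '0' for enlarged canines, supporting them as a clade.
elongate rostrum: derived state '1' in Glyptura and Lithodon only — synapomorphy for {Glyptura, Lithodon}.
calcified operculum: derived state '0' in Helioax only — an autapomorphy, so it tells us nothing about relationships among taxa.
Most parsimonious ingroup topology: ((Zygis,Helioax),((Lithodon,Glyptura),Dromodon)).
The clade {Glyptura, Lithodon} is supported by elongate rostrum: its derived state '1' occurs in exactly those taxa and in no other taxon (including the outgroup).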